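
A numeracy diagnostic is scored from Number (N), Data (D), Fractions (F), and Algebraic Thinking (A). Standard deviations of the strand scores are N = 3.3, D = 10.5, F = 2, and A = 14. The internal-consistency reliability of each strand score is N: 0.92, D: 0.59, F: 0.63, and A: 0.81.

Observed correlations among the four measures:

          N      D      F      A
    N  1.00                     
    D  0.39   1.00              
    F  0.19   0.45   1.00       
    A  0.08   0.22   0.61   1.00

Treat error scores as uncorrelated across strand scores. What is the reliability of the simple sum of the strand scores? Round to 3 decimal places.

0.822

Var(N+D+F+A) = 3.3² + 10.5² + 2² + 14² + 2·[3.3·10.5·0.39 + 3.3·2·0.19 + 3.3·14·0.08 + 10.5·2·0.45 + 10.5·14·0.22 + 2·14·0.61] = 321.14 + 154.667 = 475.807.
With uncorrelated errors the cross-covariances are all true-score covariance, so they carry over unchanged; only the diagonal terms shrink to ρᵢσᵢ².
True-score variance = [3.3²·0.92 + 10.5²·0.59 + 2²·0.63 + 14²·0.81] + 154.667 = 236.346 + 154.667 = 391.013.
Reliability = 391.013 / 475.807 = 0.822.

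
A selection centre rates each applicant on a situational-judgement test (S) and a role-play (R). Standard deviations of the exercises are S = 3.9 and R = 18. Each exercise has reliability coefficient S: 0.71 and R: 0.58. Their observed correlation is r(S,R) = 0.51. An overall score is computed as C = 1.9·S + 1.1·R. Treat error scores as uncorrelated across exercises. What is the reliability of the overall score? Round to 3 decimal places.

0.697

Var(C) = 1.9²·3.9² + 1.1²·18² + 2·[2.09·3.9·18·0.51] = 446.948 + 149.652 = 596.6.
Under uncorrelated errors the observed covariances equal the true-score covariances, so only the own-variance terms attenuate.
True-score variance = [1.9²·3.9²·0.71 + 1.1²·18²·0.58] + 149.652 = 266.368 + 149.652 = 416.02.
Reliability = 416.02 / 596.6 = 0.697.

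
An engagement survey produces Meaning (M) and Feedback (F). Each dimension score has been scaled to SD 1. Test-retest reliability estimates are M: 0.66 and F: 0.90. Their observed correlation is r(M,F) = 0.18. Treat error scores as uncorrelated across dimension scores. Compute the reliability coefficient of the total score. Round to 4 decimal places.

0.8136

Var(M+F) = 2 + 2·[0.18] = 2 + 0.36 = 2.36.
With uncorrelated errors the cross-covariances are all true-score covariance, so they carry over unchanged; only the diagonal terms shrink to ρᵢσᵢ².
True-score variance = [0.66 + 0.90] + 0.36 = 1.56 + 0.36 = 1.92.
Reliability = 1.92 / 2.36 = 0.8136.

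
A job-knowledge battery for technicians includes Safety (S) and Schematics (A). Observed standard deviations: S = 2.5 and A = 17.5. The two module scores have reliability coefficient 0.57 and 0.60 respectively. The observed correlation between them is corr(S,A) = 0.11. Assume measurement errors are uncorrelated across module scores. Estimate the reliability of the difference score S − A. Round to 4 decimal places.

Var(S−A) = 2.5² + 17.5² − 2·2.5·17.5·0.11 = 312.5 − 9.625 = 302.875.
Because errors are independent across components, Cov(Tᵢ,Tⱼ) = Cov(Xᵢ,Xⱼ); the off-diagonal part of the true-score variance is the same as above.
True-score variance = [2.5²·0.57 + 17.5²·0.60] − 9.625 = 187.312 − 9.625 = 177.688.
Reliability = 177.688 / 302.875 = 0.5867.

0.5867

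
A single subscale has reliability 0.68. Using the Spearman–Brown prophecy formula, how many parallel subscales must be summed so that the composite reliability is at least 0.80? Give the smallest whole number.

2

k ≥ ρ*(1−ρ₁)/(ρ₁(1−ρ*)) = 0.80·0.32 / (0.68·0.20) = 1.882.
Smallest integer k = 2.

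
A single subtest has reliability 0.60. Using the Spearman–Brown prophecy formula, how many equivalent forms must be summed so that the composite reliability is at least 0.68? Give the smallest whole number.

2

k ≥ ρ*(1−ρ₁)/(ρ₁(1−ρ*)) = 0.68·0.40 / (0.60·0.32) = 1.417.
Smallest integer k = 2.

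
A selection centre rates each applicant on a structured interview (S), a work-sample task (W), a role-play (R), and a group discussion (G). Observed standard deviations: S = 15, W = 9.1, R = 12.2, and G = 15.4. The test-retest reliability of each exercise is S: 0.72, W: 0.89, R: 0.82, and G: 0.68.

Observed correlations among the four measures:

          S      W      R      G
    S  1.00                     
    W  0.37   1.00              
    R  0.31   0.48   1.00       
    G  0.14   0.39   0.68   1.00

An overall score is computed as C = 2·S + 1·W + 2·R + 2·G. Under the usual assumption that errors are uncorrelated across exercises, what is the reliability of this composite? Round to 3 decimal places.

0.863

Var(C) = 2²·15² + 9.1² + 2²·12.2² + 2²·15.4² + 2·[2·15·9.1·0.37 + 4·15·12.2·0.31 + 4·15·15.4·0.14 + 2·9.1·12.2·0.48 + 2·9.1·15.4·0.39 + 4·12.2·15.4·0.68] = 2526.81 + 2368.42 = 4895.23.
With uncorrelated errors the cross-covariances are all true-score covariance, so they carry over unchanged; only the diagonal terms shrink to ρᵢσᵢ².
True-score variance = [2²·15²·0.72 + 9.1²·0.89 + 2²·12.2²·0.82 + 2²·15.4²·0.68] + 2368.42 = 1854.97 + 2368.42 = 4223.4.
Reliability = 4223.4 / 4895.23 = 0.863.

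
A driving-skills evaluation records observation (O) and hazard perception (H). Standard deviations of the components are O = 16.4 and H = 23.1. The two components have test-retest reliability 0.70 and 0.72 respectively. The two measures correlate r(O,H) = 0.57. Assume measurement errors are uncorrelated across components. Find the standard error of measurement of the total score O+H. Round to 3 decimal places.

Var(total) = 802.57 + 431.878 = 1234.45.
True-score variance = 572.471 + 431.878 = 1004.35, so reliability = 0.8136.
Error variance = 1234.45 − 1004.35 = 230.099; SEM = √230.099 = 15.169.

15.169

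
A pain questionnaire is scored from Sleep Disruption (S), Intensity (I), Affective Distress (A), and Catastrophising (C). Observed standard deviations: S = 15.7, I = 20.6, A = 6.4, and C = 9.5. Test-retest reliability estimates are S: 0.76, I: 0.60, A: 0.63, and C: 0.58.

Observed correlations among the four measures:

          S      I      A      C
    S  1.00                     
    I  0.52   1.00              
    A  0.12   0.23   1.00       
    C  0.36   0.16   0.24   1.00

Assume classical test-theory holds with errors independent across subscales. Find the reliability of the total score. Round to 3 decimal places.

Var(S+I+A+C) = 15.7² + 20.6² + 6.4² + 9.5² + 2·[15.7·20.6·0.52 + 15.7·6.4·0.12 + 15.7·9.5·0.36 + 20.6·6.4·0.23 + 20.6·9.5·0.16 + 6.4·9.5·0.24] = 802.06 + 620.314 = 1422.37.
Under uncorrelated errors the observed covariances equal the true-score covariances, so only the own-variance terms attenuate.
True-score variance = [15.7²·0.76 + 20.6²·0.60 + 6.4²·0.63 + 9.5²·0.58] + 620.314 = 520.098 + 620.314 = 1140.41.
Reliability = 1140.41 / 1422.37 = 0.802.

0.802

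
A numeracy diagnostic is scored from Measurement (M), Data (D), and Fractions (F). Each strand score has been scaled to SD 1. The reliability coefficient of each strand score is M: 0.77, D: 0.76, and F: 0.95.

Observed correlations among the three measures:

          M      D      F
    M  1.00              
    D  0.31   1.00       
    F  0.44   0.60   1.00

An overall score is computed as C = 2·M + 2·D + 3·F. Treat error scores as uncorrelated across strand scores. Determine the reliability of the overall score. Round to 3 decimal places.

0.927

Var(C) = 2² + 2² + 3² + 2·[4·0.31 + 6·0.44 + 6·0.60] = 17 + 14.96 = 31.96.
Because errors are independent across components, Cov(Tᵢ,Tⱼ) = Cov(Xᵢ,Xⱼ); the off-diagonal part of the true-score variance is the same as above.
True-score variance = [2²·0.77 + 2²·0.76 + 3²·0.95] + 14.96 = 14.67 + 14.96 = 29.63.
Reliability = 29.63 / 31.96 = 0.927.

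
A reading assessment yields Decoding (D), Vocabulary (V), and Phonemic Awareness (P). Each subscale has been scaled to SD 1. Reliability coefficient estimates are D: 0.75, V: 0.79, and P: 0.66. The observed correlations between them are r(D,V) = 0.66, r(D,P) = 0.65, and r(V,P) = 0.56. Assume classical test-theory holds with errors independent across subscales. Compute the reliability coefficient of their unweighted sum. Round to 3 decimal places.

Var(D+V+P) = 3 + 2·[0.66 + 0.65 + 0.56] = 3 + 3.74 = 6.74.
With uncorrelated errors the cross-covariances are all true-score covariance, so they carry over unchanged; only the diagonal terms shrink to ρᵢσᵢ².
True-score variance = [0.75 + 0.79 + 0.66] + 3.74 = 2.2 + 3.74 = 5.94.
Reliability = 5.94 / 6.74 = 0.881.

0.881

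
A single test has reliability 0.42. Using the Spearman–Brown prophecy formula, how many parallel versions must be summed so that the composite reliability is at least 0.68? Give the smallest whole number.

k ≥ ρ*(1−ρ₁)/(ρ₁(1−ρ*)) = 0.68·0.58 / (0.42·0.32) = 2.935.
Smallest integer k = 3.

3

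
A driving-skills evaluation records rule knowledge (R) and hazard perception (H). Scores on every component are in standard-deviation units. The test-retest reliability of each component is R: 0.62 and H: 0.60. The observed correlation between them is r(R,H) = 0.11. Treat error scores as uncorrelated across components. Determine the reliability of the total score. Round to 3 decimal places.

0.649

Var(R+H) = 2 + 2·[0.11] = 2 + 0.22 = 2.22.
Because errors are independent across components, Cov(Tᵢ,Tⱼ) = Cov(Xᵢ,Xⱼ); the off-diagonal part of the true-score variance is the same as above.
True-score variance = [0.62 + 0.60] + 0.22 = 1.22 + 0.22 = 1.44.
Reliability = 1.44 / 2.22 = 0.649.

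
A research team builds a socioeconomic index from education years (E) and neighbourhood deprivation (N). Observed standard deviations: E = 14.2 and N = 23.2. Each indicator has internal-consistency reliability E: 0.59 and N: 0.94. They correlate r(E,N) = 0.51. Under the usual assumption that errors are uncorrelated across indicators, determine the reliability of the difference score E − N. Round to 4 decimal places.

0.7153

Var(E−N) = 14.2² + 23.2² − 2·14.2·23.2·0.51 = 739.88 − 336.029 = 403.851.
Because errors are independent across components, Cov(Tᵢ,Tⱼ) = Cov(Xᵢ,Xⱼ); the off-diagonal part of the true-score variance is the same as above.
True-score variance = [14.2²·0.59 + 23.2²·0.94] − 336.029 = 624.913 − 336.029 = 288.884.
Reliability = 288.884 / 403.851 = 0.7153.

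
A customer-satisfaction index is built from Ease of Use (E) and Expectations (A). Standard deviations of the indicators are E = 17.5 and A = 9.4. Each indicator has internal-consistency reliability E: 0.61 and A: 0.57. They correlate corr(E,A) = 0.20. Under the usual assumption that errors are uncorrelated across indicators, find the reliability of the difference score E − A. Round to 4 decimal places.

Var(E−A) = 17.5² + 9.4² − 2·17.5·9.4·0.20 = 394.61 − 65.8 = 328.81.
Under uncorrelated errors the observed covariances equal the true-score covariances, so only the own-variance terms attenuate.
True-score variance = [17.5²·0.61 + 9.4²·0.57] − 65.8 = 237.178 − 65.8 = 171.378.
Reliability = 171.378 / 328.81 = 0.5212.

0.5212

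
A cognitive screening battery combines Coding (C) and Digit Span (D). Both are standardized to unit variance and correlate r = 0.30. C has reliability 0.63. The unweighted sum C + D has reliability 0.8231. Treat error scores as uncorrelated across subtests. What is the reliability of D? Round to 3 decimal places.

Var(C+D) = 2 + 2·0.30 = 2.600.
True-score variance = ρ_C + ρ_D + 2·0.30, so 0.8231 = (0.63 + ρ_D + 0.60) / 2.600.
ρ_D = 0.8231·2.600 − 0.63 − 0.60 = 0.910.

0.910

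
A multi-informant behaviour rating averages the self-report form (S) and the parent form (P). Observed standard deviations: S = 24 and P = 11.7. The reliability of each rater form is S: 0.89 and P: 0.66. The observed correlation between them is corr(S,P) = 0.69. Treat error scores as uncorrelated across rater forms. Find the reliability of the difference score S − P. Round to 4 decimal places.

0.6622

Var(S−P) = 24² + 11.7² − 2·24·11.7·0.69 = 712.89 − 387.504 = 325.386.
Under uncorrelated errors the observed covariances equal the true-score covariances, so only the own-variance terms attenuate.
True-score variance = [24²·0.89 + 11.7²·0.66] − 387.504 = 602.987 − 387.504 = 215.483.
Reliability = 215.483 / 325.386 = 0.6622.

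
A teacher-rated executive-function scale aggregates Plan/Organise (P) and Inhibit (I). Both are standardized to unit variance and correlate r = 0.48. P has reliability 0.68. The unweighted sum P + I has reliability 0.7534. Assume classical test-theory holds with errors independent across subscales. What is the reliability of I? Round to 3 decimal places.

Var(P+I) = 2 + 2·0.48 = 2.960.
True-score variance = ρ_P + ρ_I + 2·0.48, so 0.7534 = (0.68 + ρ_I + 0.96) / 2.960.
ρ_I = 0.7534·2.960 − 0.68 − 0.96 = 0.590.

0.590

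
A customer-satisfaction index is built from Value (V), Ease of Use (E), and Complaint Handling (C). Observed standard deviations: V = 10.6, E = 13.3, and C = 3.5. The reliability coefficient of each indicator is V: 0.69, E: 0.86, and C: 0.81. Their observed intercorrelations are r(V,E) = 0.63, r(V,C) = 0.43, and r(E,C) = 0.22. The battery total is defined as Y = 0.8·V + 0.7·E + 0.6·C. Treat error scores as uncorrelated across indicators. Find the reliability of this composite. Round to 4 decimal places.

Var(Y) = 0.8²·10.6² + 0.7²·13.3² + 0.6²·3.5² + 2·[0.56·10.6·13.3·0.63 + 0.48·10.6·3.5·0.43 + 0.42·13.3·3.5·0.22] = 162.996 + 123.393 = 286.389.
With uncorrelated errors the cross-covariances are all true-score covariance, so they carry over unchanged; only the diagonal terms shrink to ρᵢσᵢ².
True-score variance = [0.8²·10.6²·0.69 + 0.7²·13.3²·0.86 + 0.6²·3.5²·0.81] + 123.393 = 127.732 + 123.393 = 251.125.
Reliability = 251.125 / 286.389 = 0.8769.

0.8769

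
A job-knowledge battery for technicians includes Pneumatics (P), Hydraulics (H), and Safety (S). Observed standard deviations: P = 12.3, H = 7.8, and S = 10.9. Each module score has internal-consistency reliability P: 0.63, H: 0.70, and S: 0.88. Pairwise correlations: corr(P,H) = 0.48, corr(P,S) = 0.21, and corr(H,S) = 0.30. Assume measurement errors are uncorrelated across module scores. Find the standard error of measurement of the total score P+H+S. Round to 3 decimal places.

Var(total) = 330.94 + 199.424 = 530.364.
True-score variance = 242.454 + 199.424 = 441.877, so reliability = 0.8332.
Error variance = 530.364 − 441.877 = 88.4865; SEM = √88.4865 = 9.407.

9.407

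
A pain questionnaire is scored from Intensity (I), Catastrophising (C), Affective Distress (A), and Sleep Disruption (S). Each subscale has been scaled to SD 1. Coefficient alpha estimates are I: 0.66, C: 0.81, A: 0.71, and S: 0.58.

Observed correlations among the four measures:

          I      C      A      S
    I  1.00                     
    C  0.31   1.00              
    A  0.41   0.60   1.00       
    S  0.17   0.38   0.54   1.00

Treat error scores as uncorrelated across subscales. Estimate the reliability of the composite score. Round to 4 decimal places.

0.8594

Var(I+C+A+S) = 4 + 2·[0.31 + 0.41 + 0.17 + 0.60 + 0.38 + 0.54] = 4 + 4.82 = 8.82.
With uncorrelated errors the cross-covariances are all true-score covariance, so they carry over unchanged; only the diagonal terms shrink to ρᵢσᵢ².
True-score variance = [0.66 + 0.81 + 0.71 + 0.58] + 4.82 = 2.76 + 4.82 = 7.58.
Reliability = 7.58 / 8.82 = 0.8594.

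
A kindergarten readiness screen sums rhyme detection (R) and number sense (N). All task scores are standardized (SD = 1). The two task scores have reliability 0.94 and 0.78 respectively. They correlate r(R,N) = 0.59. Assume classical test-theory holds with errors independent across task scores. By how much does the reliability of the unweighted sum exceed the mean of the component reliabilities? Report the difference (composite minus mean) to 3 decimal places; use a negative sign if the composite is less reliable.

0.052

Var(sum) = 2 + 1.18 = 3.18; true-score variance = 1.72 + 1.18 = 2.9; composite reliability = 0.9119.
Mean component reliability = 0.8600.
Difference = 0.9119 − 0.8600 = 0.052.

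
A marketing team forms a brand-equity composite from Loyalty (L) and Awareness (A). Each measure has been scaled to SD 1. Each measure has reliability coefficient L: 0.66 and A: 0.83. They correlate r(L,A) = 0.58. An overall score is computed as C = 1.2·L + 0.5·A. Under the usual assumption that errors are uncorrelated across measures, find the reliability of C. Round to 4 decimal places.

0.7770

Var(C) = 1.2² + 0.5² + 2·[0.6·0.58] = 1.69 + 0.696 = 2.386.
Under uncorrelated errors the observed covariances equal the true-score covariances, so only the own-variance terms attenuate.
True-score variance = [1.2²·0.66 + 0.5²·0.83] + 0.696 = 1.1579 + 0.696 = 1.8539.
Reliability = 1.8539 / 2.386 = 0.7770.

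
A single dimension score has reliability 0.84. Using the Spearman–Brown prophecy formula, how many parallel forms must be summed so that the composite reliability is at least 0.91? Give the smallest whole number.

k ≥ ρ*(1−ρ₁)/(ρ₁(1−ρ*)) = 0.91·0.16 / (0.84·0.09) = 1.926.
Smallest integer k = 2.

2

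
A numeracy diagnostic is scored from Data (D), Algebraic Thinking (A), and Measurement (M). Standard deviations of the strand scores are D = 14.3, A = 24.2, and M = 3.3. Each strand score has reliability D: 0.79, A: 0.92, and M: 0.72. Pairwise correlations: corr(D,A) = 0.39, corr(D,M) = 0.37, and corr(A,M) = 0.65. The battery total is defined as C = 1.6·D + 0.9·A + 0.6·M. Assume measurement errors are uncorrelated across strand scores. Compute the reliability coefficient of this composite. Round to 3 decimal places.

Var(C) = 1.6²·14.3² + 0.9²·24.2² + 0.6²·3.3² + 2·[1.44·14.3·24.2·0.39 + 0.96·14.3·3.3·0.37 + 0.54·24.2·3.3·0.65] = 1001.78 + 478.28 = 1480.06.
With uncorrelated errors the cross-covariances are all true-score covariance, so they carry over unchanged; only the diagonal terms shrink to ρᵢσᵢ².
True-score variance = [1.6²·14.3²·0.79 + 0.9²·24.2²·0.92 + 0.6²·3.3²·0.72] + 478.28 = 852.802 + 478.28 = 1331.08.
Reliability = 1331.08 / 1480.06 = 0.899.

0.899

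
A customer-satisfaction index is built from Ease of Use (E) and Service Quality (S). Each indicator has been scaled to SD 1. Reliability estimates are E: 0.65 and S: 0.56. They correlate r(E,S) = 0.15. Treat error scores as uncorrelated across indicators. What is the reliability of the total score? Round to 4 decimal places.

0.6565

Var(E+S) = 2 + 2·[0.15] = 2 + 0.3 = 2.3.
With uncorrelated errors the cross-covariances are all true-score covariance, so they carry over unchanged; only the diagonal terms shrink to ρᵢσᵢ².
True-score variance = [0.65 + 0.56] + 0.3 = 1.21 + 0.3 = 1.51.
Reliability = 1.51 / 2.3 = 0.6565.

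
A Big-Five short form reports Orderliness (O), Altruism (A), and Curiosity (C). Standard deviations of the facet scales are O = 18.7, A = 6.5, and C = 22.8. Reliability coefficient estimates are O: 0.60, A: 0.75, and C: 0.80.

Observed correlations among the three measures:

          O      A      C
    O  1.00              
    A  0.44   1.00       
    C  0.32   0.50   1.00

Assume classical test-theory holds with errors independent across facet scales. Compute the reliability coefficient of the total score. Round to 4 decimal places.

0.8233

Var(O+A+C) = 18.7² + 6.5² + 22.8² + 2·[18.7·6.5·0.44 + 18.7·22.8·0.32 + 6.5·22.8·0.50] = 911.78 + 528.034 = 1439.81.
With uncorrelated errors the cross-covariances are all true-score covariance, so they carry over unchanged; only the diagonal terms shrink to ρᵢσᵢ².
True-score variance = [18.7²·0.60 + 6.5²·0.75 + 22.8²·0.80] + 528.034 = 657.374 + 528.034 = 1185.41.
Reliability = 1185.41 / 1439.81 = 0.8233.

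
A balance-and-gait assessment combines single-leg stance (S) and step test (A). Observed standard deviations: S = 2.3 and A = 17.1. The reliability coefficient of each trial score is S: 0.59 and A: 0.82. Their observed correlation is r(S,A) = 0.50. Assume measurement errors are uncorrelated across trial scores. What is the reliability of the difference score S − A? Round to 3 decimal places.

0.788

Var(S−A) = 2.3² + 17.1² − 2·2.3·17.1·0.50 = 297.7 − 39.33 = 258.37.
Because errors are independent across components, Cov(Tᵢ,Tⱼ) = Cov(Xᵢ,Xⱼ); the off-diagonal part of the true-score variance is the same as above.
True-score variance = [2.3²·0.59 + 17.1²·0.82] − 39.33 = 242.897 − 39.33 = 203.567.
Reliability = 203.567 / 258.37 = 0.788.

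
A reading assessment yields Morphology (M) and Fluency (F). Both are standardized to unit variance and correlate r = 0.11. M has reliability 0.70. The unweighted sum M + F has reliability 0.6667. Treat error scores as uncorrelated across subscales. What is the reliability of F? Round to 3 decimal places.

0.560

Var(M+F) = 2 + 2·0.11 = 2.220.
True-score variance = ρ_M + ρ_F + 2·0.11, so 0.6667 = (0.70 + ρ_F + 0.22) / 2.220.
ρ_F = 0.6667·2.220 − 0.70 − 0.22 = 0.560.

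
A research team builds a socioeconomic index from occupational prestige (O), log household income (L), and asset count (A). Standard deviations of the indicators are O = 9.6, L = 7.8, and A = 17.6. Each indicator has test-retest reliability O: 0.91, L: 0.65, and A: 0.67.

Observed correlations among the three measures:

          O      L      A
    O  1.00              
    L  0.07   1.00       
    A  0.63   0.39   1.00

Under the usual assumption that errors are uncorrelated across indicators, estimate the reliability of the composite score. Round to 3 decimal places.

Var(O+L+A) = 9.6² + 7.8² + 17.6² + 2·[9.6·7.8·0.07 + 9.6·17.6·0.63 + 7.8·17.6·0.39] = 462.76 + 330.451 = 793.211.
Because errors are independent across components, Cov(Tᵢ,Tⱼ) = Cov(Xᵢ,Xⱼ); the off-diagonal part of the true-score variance is the same as above.
True-score variance = [9.6²·0.91 + 7.8²·0.65 + 17.6²·0.67] + 330.451 = 330.951 + 330.451 = 661.402.
Reliability = 661.402 / 793.211 = 0.834.

0.834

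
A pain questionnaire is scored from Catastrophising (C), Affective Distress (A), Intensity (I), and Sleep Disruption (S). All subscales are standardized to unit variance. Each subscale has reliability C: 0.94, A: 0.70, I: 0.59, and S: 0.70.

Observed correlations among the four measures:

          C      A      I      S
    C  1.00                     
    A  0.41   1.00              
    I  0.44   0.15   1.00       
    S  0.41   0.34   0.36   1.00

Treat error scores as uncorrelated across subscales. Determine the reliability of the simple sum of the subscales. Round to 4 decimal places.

Var(C+A+I+S) = 4 + 2·[0.41 + 0.44 + 0.41 + 0.15 + 0.34 + 0.36] = 4 + 4.22 = 8.22.
With uncorrelated errors the cross-covariances are all true-score covariance, so they carry over unchanged; only the diagonal terms shrink to ρᵢσᵢ².
True-score variance = [0.94 + 0.70 + 0.59 + 0.70] + 4.22 = 2.93 + 4.22 = 7.15.
Reliability = 7.15 / 8.22 = 0.8698.

0.8698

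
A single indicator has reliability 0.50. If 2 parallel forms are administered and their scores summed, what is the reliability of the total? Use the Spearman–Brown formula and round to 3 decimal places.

0.667

ρ_k = kρ / (1 + (k−1)ρ) = 2·0.50 / (1 + 1·0.50) = 1.000 / 1.500 = 0.667.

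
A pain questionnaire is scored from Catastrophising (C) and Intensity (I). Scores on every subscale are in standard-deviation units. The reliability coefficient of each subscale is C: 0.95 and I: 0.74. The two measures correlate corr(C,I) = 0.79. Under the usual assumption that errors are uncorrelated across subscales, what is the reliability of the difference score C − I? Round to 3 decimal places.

Var(C−I) = 1 + 1 − 2·0.79 = 2 − 1.58 = 0.42.
Under uncorrelated errors the observed covariances equal the true-score covariances, so only the own-variance terms attenuate.
True-score variance = [0.95 + 0.74] − 1.58 = 1.69 − 1.58 = 0.11.
Reliability = 0.11 / 0.42 = 0.262.

0.262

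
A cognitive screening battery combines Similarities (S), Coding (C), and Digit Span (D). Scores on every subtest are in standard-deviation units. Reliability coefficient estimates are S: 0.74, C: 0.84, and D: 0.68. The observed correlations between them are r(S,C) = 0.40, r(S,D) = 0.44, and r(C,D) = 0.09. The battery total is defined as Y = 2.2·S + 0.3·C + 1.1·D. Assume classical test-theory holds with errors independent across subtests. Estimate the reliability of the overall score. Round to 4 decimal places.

0.8126

Var(Y) = 2.2² + 0.3² + 1.1² + 2·[0.66·0.40 + 2.42·0.44 + 0.33·0.09] = 6.14 + 2.717 = 8.857.
Under uncorrelated errors the observed covariances equal the true-score covariances, so only the own-variance terms attenuate.
True-score variance = [2.2²·0.74 + 0.3²·0.84 + 1.1²·0.68] + 2.717 = 4.48 + 2.717 = 7.197.
Reliability = 7.197 / 8.857 = 0.8126.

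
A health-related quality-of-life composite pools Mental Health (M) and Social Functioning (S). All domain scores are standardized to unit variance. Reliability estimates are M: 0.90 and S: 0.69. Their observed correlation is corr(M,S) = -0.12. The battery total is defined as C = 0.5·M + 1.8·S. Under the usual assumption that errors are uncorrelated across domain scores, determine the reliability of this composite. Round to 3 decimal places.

Var(C) = 0.5² + 1.8² + 2·[0.9·(-0.12)] = 3.49 − 0.216 = 3.274.
Under uncorrelated errors the observed covariances equal the true-score covariances, so only the own-variance terms attenuate.
True-score variance = [0.5²·0.90 + 1.8²·0.69] − 0.216 = 2.4606 − 0.216 = 2.2446.
Reliability = 2.2446 / 3.274 = 0.686.

0.686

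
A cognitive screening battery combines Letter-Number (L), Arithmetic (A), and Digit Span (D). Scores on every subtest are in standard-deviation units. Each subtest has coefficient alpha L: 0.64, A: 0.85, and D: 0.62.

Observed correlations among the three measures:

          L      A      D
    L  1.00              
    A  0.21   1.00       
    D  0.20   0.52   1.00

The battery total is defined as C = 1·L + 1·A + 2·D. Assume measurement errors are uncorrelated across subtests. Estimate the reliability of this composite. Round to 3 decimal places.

Var(C) = 1 + 1 + 2² + 2·[0.21 + 2·0.20 + 2·0.52] = 6 + 3.3 = 9.3.
Under uncorrelated errors the observed covariances equal the true-score covariances, so only the own-variance terms attenuate.
True-score variance = [0.64 + 0.85 + 2²·0.62] + 3.3 = 3.97 + 3.3 = 7.27.
Reliability = 7.27 / 9.3 = 0.782.

0.782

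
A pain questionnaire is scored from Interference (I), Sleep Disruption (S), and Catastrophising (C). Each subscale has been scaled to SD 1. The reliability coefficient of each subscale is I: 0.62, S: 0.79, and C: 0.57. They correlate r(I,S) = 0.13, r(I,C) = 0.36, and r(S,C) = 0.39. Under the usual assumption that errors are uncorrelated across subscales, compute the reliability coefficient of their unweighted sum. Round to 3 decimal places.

Var(I+S+C) = 3 + 2·[0.13 + 0.36 + 0.39] = 3 + 1.76 = 4.76.
Under uncorrelated errors the observed covariances equal the true-score covariances, so only the own-variance terms attenuate.
True-score variance = [0.62 + 0.79 + 0.57] + 1.76 = 1.98 + 1.76 = 3.74.
Reliability = 3.74 / 4.76 = 0.786.

0.786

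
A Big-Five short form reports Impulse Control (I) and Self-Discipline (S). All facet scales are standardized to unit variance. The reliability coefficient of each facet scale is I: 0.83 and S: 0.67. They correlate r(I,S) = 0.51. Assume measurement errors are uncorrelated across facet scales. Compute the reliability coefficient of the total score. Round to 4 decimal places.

0.8344

Var(I+S) = 2 + 2·[0.51] = 2 + 1.02 = 3.02.
Under uncorrelated errors the observed covariances equal the true-score covariances, so only the own-variance terms attenuate.
True-score variance = [0.83 + 0.67] + 1.02 = 1.5 + 1.02 = 2.52.
Reliability = 2.52 / 3.02 = 0.8344.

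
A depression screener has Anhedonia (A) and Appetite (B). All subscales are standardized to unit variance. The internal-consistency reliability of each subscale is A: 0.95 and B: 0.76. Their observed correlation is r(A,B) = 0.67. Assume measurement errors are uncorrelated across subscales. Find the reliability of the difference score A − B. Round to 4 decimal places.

0.5606

Var(A−B) = 1 + 1 − 2·0.67 = 2 − 1.34 = 0.66.
Under uncorrelated errors the observed covariances equal the true-score covariances, so only the own-variance terms attenuate.
True-score variance = [0.95 + 0.76] − 1.34 = 1.71 − 1.34 = 0.37.
Reliability = 0.37 / 0.66 = 0.5606.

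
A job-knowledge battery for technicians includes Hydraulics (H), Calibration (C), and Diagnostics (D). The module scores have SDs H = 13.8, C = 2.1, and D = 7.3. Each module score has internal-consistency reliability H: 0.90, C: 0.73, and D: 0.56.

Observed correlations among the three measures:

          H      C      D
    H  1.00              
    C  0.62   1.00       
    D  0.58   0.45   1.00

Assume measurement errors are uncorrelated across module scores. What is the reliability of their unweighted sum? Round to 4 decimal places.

0.8947

Var(H+C+D) = 13.8² + 2.1² + 7.3² + 2·[13.8·2.1·0.62 + 13.8·7.3·0.58 + 2.1·7.3·0.45] = 248.14 + 166.591 = 414.731.
Under uncorrelated errors the observed covariances equal the true-score covariances, so only the own-variance terms attenuate.
True-score variance = [13.8²·0.90 + 2.1²·0.73 + 7.3²·0.56] + 166.591 = 204.458 + 166.591 = 371.048.
Reliability = 371.048 / 414.731 = 0.8947.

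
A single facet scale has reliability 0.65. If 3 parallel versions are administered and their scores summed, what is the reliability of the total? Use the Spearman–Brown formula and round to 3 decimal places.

ρ_k = kρ / (1 + (k−1)ρ) = 3·0.65 / (1 + 2·0.65) = 1.950 / 2.300 = 0.848.

0.848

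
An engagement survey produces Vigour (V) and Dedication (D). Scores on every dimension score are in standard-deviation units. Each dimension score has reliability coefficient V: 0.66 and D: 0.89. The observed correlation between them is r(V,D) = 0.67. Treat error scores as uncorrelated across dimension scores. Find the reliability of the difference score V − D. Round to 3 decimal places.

0.318

Var(V−D) = 1 + 1 − 2·0.67 = 2 − 1.34 = 0.66.
With uncorrelated errors the cross-covariances are all true-score covariance, so they carry over unchanged; only the diagonal terms shrink to ρᵢσᵢ².
True-score variance = [0.66 + 0.89] − 1.34 = 1.55 − 1.34 = 0.21.
Reliability = 0.21 / 0.66 = 0.318.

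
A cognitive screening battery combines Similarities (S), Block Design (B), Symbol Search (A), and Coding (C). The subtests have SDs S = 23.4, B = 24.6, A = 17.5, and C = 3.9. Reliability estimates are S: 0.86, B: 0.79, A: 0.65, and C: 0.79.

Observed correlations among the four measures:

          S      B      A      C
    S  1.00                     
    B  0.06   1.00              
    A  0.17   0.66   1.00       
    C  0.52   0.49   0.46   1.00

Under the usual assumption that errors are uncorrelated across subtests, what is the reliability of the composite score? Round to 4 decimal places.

Var(S+B+A+C) = 23.4² + 24.6² + 17.5² + 3.9² + 2·[23.4·24.6·0.06 + 23.4·17.5·0.17 + 23.4·3.9·0.52 + 24.6·17.5·0.66 + 24.6·3.9·0.49 + 17.5·3.9·0.46] = 1474.18 + 1028.29 = 2502.47.
Under uncorrelated errors the observed covariances equal the true-score covariances, so only the own-variance terms attenuate.
True-score variance = [23.4²·0.86 + 24.6²·0.79 + 17.5²·0.65 + 3.9²·0.79] + 1028.29 = 1160.06 + 1028.29 = 2188.34.
Reliability = 2188.34 / 2502.47 = 0.8745.

0.8745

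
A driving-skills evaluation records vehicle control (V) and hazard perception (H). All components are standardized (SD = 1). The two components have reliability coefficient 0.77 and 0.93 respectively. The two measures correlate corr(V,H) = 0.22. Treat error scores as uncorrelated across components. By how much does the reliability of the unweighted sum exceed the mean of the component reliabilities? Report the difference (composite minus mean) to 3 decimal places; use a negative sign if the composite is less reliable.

0.027

Var(sum) = 2 + 0.44 = 2.44; true-score variance = 1.7 + 0.44 = 2.14; composite reliability = 0.8770.
Mean component reliability = 0.8500.
Difference = 0.8770 − 0.8500 = 0.027.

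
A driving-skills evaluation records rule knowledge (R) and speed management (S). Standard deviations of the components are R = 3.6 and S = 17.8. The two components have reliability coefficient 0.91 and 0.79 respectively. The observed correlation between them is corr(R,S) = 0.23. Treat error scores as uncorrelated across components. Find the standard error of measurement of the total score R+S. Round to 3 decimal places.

Var(total) = 329.8 + 29.4768 = 359.277.
True-score variance = 262.097 + 29.4768 = 291.574, so reliability = 0.8116.
Error variance = 359.277 − 291.574 = 67.7028; SEM = √67.7028 = 8.228.

8.228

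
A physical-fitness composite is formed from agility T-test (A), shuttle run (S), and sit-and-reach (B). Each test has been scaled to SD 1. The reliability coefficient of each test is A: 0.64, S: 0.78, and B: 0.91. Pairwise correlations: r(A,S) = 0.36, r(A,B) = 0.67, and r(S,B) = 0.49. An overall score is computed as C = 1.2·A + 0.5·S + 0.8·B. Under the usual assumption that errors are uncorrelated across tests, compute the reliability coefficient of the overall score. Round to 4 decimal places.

Var(C) = 1.2² + 0.5² + 0.8² + 2·[0.6·0.36 + 0.96·0.67 + 0.4·0.49] = 2.33 + 2.1104 = 4.4404.
Under uncorrelated errors the observed covariances equal the true-score covariances, so only the own-variance terms attenuate.
True-score variance = [1.2²·0.64 + 0.5²·0.78 + 0.8²·0.91] + 2.1104 = 1.699 + 2.1104 = 3.8094.
Reliability = 3.8094 / 4.4404 = 0.8579.

0.8579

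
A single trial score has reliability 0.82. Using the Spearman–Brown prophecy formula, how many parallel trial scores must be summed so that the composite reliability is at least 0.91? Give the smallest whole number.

k ≥ ρ*(1−ρ₁)/(ρ₁(1−ρ*)) = 0.91·0.18 / (0.82·0.09) = 2.220.
Smallest integer k = 3.

3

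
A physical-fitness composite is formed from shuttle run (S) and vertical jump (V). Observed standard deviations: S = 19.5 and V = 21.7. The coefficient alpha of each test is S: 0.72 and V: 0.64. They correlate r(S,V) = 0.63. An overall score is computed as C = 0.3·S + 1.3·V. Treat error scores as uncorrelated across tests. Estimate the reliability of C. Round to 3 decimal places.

Var(C) = 0.3²·19.5² + 1.3²·21.7² + 2·[0.39·19.5·21.7·0.63] = 830.027 + 207.936 = 1037.96.
With uncorrelated errors the cross-covariances are all true-score covariance, so they carry over unchanged; only the diagonal terms shrink to ρᵢσᵢ².
True-score variance = [0.3²·19.5²·0.72 + 1.3²·21.7²·0.64] + 207.936 = 533.955 + 207.936 = 741.891.
Reliability = 741.891 / 1037.96 = 0.715.

0.715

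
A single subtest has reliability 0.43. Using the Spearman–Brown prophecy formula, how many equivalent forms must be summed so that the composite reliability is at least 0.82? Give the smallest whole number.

k ≥ ρ*(1−ρ₁)/(ρ₁(1−ρ*)) = 0.82·0.57 / (0.43·0.18) = 6.039.
Smallest integer k = 7.

7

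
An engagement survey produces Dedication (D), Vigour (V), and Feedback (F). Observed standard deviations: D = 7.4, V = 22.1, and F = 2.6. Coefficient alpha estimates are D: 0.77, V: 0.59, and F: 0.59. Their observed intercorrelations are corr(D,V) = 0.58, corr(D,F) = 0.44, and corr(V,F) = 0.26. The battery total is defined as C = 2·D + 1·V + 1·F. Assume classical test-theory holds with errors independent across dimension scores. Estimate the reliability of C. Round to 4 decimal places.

Var(C) = 2²·7.4² + 22.1² + 2.6² + 2·[2·7.4·22.1·0.58 + 2·7.4·2.6·0.44 + 22.1·2.6·0.26] = 714.21 + 443.154 = 1157.36.
Under uncorrelated errors the observed covariances equal the true-score covariances, so only the own-variance terms attenuate.
True-score variance = [2²·7.4²·0.77 + 22.1²·0.59 + 2.6²·0.59] + 443.154 = 460.811 + 443.154 = 903.966.
Reliability = 903.966 / 1157.36 = 0.7811.

0.7811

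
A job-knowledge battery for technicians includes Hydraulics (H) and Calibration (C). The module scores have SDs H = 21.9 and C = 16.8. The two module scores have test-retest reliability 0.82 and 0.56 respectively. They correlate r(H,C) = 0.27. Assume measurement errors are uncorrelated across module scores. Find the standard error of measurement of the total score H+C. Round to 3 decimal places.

14.509

Var(total) = 761.85 + 198.677 = 960.527.
True-score variance = 551.335 + 198.677 = 750.011, so reliability = 0.7808.
Error variance = 960.527 − 750.011 = 210.515; SEM = √210.515 = 14.509.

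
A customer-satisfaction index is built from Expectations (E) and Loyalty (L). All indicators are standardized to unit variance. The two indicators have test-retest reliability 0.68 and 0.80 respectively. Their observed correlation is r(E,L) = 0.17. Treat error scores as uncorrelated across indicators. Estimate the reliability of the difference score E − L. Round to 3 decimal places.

Var(E−L) = 1 + 1 − 2·0.17 = 2 − 0.34 = 1.66.
Under uncorrelated errors the observed covariances equal the true-score covariances, so only the own-variance terms attenuate.
True-score variance = [0.68 + 0.80] − 0.34 = 1.48 − 0.34 = 1.14.
Reliability = 1.14 / 1.66 = 0.687.

0.687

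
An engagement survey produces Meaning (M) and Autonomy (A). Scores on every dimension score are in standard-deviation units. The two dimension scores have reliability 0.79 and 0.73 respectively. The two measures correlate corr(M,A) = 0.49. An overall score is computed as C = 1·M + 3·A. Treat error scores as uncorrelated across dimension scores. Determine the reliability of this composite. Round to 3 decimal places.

Var(C) = 1 + 3² + 2·[3·0.49] = 10 + 2.94 = 12.94.
Under uncorrelated errors the observed covariances equal the true-score covariances, so only the own-variance terms attenuate.
True-score variance = [0.79 + 3²·0.73] + 2.94 = 7.36 + 2.94 = 10.3.
Reliability = 10.3 / 12.94 = 0.796.

0.796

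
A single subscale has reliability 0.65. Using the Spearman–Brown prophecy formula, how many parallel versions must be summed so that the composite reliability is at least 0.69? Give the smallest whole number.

2

k ≥ ρ*(1−ρ₁)/(ρ₁(1−ρ*)) = 0.69·0.35 / (0.65·0.31) = 1.199.
Smallest integer k = 2.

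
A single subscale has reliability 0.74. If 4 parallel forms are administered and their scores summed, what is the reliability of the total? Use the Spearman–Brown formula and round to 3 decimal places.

0.919

ρ_k = kρ / (1 + (k−1)ρ) = 4·0.74 / (1 + 3·0.74) = 2.960 / 3.220 = 0.919.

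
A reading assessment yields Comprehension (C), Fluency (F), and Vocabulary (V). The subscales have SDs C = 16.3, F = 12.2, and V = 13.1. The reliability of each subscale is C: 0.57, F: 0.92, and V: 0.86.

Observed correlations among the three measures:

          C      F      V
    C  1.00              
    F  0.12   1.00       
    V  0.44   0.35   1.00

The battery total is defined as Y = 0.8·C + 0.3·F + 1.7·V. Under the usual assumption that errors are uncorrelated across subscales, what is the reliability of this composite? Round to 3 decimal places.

0.857

Var(Y) = 0.8²·16.3² + 0.3²·12.2² + 1.7²·13.1² + 2·[0.24·16.3·12.2·0.12 + 1.36·16.3·13.1·0.44 + 0.51·12.2·13.1·0.35] = 679.39 + 324.063 = 1003.45.
Under uncorrelated errors the observed covariances equal the true-score covariances, so only the own-variance terms attenuate.
True-score variance = [0.8²·16.3²·0.57 + 0.3²·12.2²·0.92 + 1.7²·13.1²·0.86] + 324.063 = 535.767 + 324.063 = 859.83.
Reliability = 859.83 / 1003.45 = 0.857.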